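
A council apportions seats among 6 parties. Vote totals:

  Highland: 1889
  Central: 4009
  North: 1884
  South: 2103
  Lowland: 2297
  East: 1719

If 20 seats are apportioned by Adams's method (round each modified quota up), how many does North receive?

Standard divisor 13901/20 ≈ 695.05; standard quotas: Highland 2.718, Central 5.768, North 2.711, South 3.026, Lowland 3.305, East 2.473.
Rounding up gives 3, 6, 3, 4, 4, 3 = 23 seats, so the divisor must be adjusted.
With modified divisor 830: modified quotas Highland 2.276, Central 4.830, North 2.270, South 2.534, Lowland 2.767, East 2.071.
Rounding up: Highland 3, Central 5, North 3, South 3, Lowland 3, East 3 (total 20).
North receives 3.

3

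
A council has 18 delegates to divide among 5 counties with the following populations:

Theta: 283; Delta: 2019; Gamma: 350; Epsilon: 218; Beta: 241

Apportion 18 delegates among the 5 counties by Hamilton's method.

Total 3111; standard divisor 3111/18 ≈ 172.833.
Standard quotas: Theta 1.637, Delta 11.682, Gamma 2.025, Epsilon 1.261, Beta 1.394.
Lower quotas: Theta 1, Delta 11, Gamma 2, Epsilon 1, Beta 1 (sum 16, leaving 2 seats).
Remainders in descending order: Delta 0.682, Theta 0.637, Beta 0.394, Epsilon 0.261, Gamma 0.025.
The surplus seats go to Delta, Theta.

Theta 2, Delta 12, Gamma 2, Epsilon 1, Beta 1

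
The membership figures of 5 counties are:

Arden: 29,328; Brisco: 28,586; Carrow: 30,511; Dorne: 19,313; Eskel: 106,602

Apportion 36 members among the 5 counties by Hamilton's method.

Arden 5, Brisco 5, Carrow 5, Dorne 3, Eskel 18

Standard divisor: 214340 ÷ 36 ≈ 5953.889.
Standard quotas: Arden 4.9259, Brisco 4.8012, Carrow 5.1245, Dorne 3.2438, Eskel 17.9046.
Lower quotas: Arden 4, Brisco 4, Carrow 5, Dorne 3, Eskel 17 (sum 33, leaving 3 seats).
Remainders in descending order: Arden 0.9259, Eskel 0.9046, Brisco 0.8012, Dorne 0.2438, Carrow 0.1245.
Largest remainders: Arden, Eskel, Brisco receive the extra seats.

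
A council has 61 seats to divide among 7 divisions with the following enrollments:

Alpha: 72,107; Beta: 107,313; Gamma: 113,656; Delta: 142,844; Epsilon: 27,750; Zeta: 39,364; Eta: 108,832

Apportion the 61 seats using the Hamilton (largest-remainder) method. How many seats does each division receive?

Alpha 7; Beta 11; Gamma 11; Delta 14; Epsilon 3; Zeta 4; Eta 11

Standard divisor: 611866 ÷ 61 ≈ 10030.59.
Standard quotas: Alpha 7.1887, Beta 10.6986, Gamma 11.3309, Delta 14.2408, Epsilon 2.7665, Zeta 3.9244, Eta 10.8500.
Lower quotas: Alpha 7, Beta 10, Gamma 11, Delta 14, Epsilon 2, Zeta 3, Eta 10 (sum 57, leaving 4 seats).
Remainders in descending order: Zeta 0.9244, Eta 0.8500, Epsilon 0.7665, Beta 0.6986, Gamma 0.3309, Delta 0.2408, Alpha 0.1887.
Largest remainders: Zeta, Eta, Epsilon, Beta receive the extra seats.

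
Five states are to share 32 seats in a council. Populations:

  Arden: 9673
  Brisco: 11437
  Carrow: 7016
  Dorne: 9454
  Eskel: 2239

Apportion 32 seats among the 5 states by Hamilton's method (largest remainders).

Arden=8; Brisco=9; Carrow=6; Dorne=7; Eskel=2

Total 39819; standard divisor 39819/32 ≈ 1244.344.
Standard quotas: Arden 7.7736, Brisco 9.1912, Carrow 5.6383, Dorne 7.5976, Eskel 1.7993.
Lower quotas: Arden 7, Brisco 9, Carrow 5, Dorne 7, Eskel 1 (sum 29, leaving 3 seats).
Remainders in descending order: Eskel 0.7993, Arden 0.7736, Carrow 0.6383, Dorne 0.5976, Brisco 0.1912.
The surplus seats go to Eskel, Arden, Carrow.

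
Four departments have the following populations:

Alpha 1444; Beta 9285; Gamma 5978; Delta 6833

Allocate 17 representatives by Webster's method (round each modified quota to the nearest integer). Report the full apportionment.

Alpha 1, Beta 7, Gamma 4, Delta 5

Standard divisor 23540/17 ≈ 1384.706; standard quotas: Alpha 1.043, Beta 6.705, Gamma 4.317, Delta 4.935.
Rounding to the nearest integer gives Alpha 1, Beta 7, Gamma 4, Delta 5 — total 17, matching the house size, so no adjustment is needed.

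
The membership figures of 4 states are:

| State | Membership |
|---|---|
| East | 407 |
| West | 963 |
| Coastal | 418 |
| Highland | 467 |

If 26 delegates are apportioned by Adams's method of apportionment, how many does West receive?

Standard divisor 2255/26 ≈ 86.731; standard quotas: East 4.693, West 11.103, Coastal 4.820, Highland 5.384.
Rounding up gives 5, 12, 5, 6 = 28 seats, so the divisor must be adjusted.
With modified divisor 95: modified quotas East 4.284, West 10.137, Coastal 4.400, Highland 4.916.
Rounding up: East 5, West 11, Coastal 5, Highland 5 (total 26).
West receives 11.

11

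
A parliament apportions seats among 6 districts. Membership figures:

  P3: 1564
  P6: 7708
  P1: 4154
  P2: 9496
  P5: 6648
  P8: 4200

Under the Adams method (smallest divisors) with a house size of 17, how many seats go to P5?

3

Standard divisor 33770/17 ≈ 1986.471; standard quotas: P3 0.787, P6 3.880, P1 2.091, P2 4.780, P5 3.347, P8 2.114.
Rounding up gives 1, 4, 3, 5, 4, 3 = 20 seats, so the divisor must be adjusted.
With modified divisor 2300: modified quotas P3 0.680, P6 3.351, P1 1.806, P2 4.129, P5 2.890, P8 1.826.
Rounding up: P3 1, P6 4, P1 2, P2 5, P5 3, P8 2 (total 17).
P5 receives 3.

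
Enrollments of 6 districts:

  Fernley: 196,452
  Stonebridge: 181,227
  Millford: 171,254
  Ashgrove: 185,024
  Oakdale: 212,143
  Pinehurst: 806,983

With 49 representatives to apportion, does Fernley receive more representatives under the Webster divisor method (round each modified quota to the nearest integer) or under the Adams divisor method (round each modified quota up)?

Webster: Fernley 5, Stonebridge 5, Millford 5, Ashgrove 5, Oakdale 6, Pinehurst 23.
Adams: Fernley 6, Stonebridge 5, Millford 5, Ashgrove 5, Oakdale 6, Pinehurst 22.
Fernley gets 5 under Webster and 6 under Adams.

Adams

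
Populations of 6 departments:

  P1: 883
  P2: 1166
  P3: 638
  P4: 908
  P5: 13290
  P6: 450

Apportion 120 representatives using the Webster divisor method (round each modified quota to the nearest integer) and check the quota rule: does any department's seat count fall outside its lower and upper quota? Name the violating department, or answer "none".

Standard quotas: P1 6.112, P2 8.072, P3 4.416, P4 6.286, P5 91.999, P6 3.115.
Webster allocation: P1 6, P2 8, P3 4, P4 6, P5 93, P6 3.
P5 has quota 91.999 (lower 91, upper 92) but receives 93 — outside the quota interval.

P5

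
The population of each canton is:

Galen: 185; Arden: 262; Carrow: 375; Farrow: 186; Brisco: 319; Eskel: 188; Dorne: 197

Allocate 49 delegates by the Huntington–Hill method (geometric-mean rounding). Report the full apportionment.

With divisor 35: modified quotas Galen 5.286, Arden 7.486, Carrow 10.714, Farrow 5.314, Brisco 9.114, Eskel 5.371, Dorne 5.629.
Geometric-mean thresholds: Galen √(5·6)=5.477, Arden √(7·8)=7.483, Carrow √(10·11)=10.488, Farrow √(5·6)=5.477, Brisco √(9·10)=9.487, Eskel √(5·6)=5.477, Dorne √(5·6)=5.477.
Each quota rounded against its threshold gives Galen 5, Arden 8, Carrow 11, Farrow 5, Brisco 9, Eskel 5, Dorne 6 (total 49).

Galen: 5; Arden: 8; Carrow: 11; Farrow: 5; Brisco: 9; Eskel: 5; Dorne: 6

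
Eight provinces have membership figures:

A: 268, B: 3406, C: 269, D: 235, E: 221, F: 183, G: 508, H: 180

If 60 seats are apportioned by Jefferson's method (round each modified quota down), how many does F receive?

2

Standard divisor 5270/60 ≈ 87.833; standard quotas: A 3.051, B 38.778, C 3.063, D 2.676, E 2.516, F 2.083, G 5.784, H 2.049.
Rounding down gives 3, 38, 3, 2, 2, 2, 5, 2 = 57 seats, so the divisor must be adjusted.
With modified divisor 84: modified quotas A 3.190, B 40.548, C 3.202, D 2.798, E 2.631, F 2.179, G 6.048, H 2.143.
Rounding down: A 3, B 40, C 3, D 2, E 2, F 2, G 6, H 2 (total 60).
F receives 2.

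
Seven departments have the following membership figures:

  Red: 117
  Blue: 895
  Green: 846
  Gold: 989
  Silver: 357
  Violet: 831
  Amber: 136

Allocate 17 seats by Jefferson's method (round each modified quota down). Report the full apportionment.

Standard divisor 4171/17 ≈ 245.353; standard quotas: Red 0.477, Blue 3.648, Green 3.448, Gold 4.031, Silver 1.455, Violet 3.387, Amber 0.554.
Rounding down gives 0, 3, 3, 4, 1, 3, 0 = 14 seats, so the divisor must be adjusted.
With modified divisor 200: modified quotas Red 0.585, Blue 4.475, Green 4.230, Gold 4.945, Silver 1.785, Violet 4.155, Amber 0.680.
Rounding down: Red 0, Blue 4, Green 4, Gold 4, Silver 1, Violet 4, Amber 0 (total 17).

Red=0; Blue=4; Green=4; Gold=4; Silver=1; Violet=4; Amber=0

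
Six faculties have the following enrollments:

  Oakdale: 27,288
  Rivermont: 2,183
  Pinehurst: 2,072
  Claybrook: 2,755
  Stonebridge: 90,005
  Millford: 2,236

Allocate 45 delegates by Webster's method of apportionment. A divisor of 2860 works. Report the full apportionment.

Oakdale: 10, Rivermont: 1, Pinehurst: 1, Claybrook: 1, Stonebridge: 31, Millford: 1

With modified divisor 2860: modified quotas Oakdale 9.541, Rivermont 0.763, Pinehurst 0.724, Claybrook 0.963, Stonebridge 31.470, Millford 0.782.
Rounding to the nearest integer: Oakdale 10, Rivermont 1, Pinehurst 1, Claybrook 1, Stonebridge 31, Millford 1 (total 45).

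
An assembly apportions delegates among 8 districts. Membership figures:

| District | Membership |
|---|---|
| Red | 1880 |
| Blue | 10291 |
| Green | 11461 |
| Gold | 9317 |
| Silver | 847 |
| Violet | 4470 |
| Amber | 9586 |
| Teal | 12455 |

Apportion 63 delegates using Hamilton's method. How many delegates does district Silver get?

The standard divisor is 60307/63 ≈ 957.254.
Standard quotas: Red 1.9640, Blue 10.7505, Green 11.9728, Gold 9.7330, Silver 0.8848, Violet 4.6696, Amber 10.0141, Teal 13.0112.
Lower quotas: Red 1, Blue 10, Green 11, Gold 9, Silver 0, Violet 4, Amber 10, Teal 13 (sum 58, leaving 5 seats).
Remainders in descending order: Green 0.9728, Red 0.9640, Silver 0.8848, Blue 0.7505, Gold 0.7330, Violet 0.6696, Amber 0.0141, Teal 0.0112.
The surplus seats go to Green, Red, Silver, Blue, Gold.
Silver receives 1.

1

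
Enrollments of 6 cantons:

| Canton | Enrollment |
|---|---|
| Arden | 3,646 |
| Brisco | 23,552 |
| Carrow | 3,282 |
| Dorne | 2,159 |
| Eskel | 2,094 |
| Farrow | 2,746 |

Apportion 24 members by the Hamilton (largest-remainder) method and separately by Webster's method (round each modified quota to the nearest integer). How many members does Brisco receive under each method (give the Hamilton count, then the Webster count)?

Hamilton: Arden 2, Brisco 15, Carrow 2, Dorne 2, Eskel 1, Farrow 2.
Webster: Arden 2, Brisco 16, Carrow 2, Dorne 1, Eskel 1, Farrow 2.
Brisco gets 15 under Hamilton and 16 under Webster.

15 and 16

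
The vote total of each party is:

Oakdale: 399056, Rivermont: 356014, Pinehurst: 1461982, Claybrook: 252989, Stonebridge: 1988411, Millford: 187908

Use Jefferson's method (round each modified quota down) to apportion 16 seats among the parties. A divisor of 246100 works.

Oakdale: 1, Rivermont: 1, Pinehurst: 5, Claybrook: 1, Stonebridge: 8, Millford: 0

With modified divisor 246100: modified quotas Oakdale 1.622, Rivermont 1.447, Pinehurst 5.941, Claybrook 1.028, Stonebridge 8.080, Millford 0.764.
Rounding down: Oakdale 1, Rivermont 1, Pinehurst 5, Claybrook 1, Stonebridge 8, Millford 0 (total 16).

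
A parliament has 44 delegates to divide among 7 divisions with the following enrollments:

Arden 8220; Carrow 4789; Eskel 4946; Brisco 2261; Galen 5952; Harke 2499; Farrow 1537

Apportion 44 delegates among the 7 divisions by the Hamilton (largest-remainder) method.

Arden 12, Carrow 7, Eskel 7, Brisco 3, Galen 9, Harke 4, Farrow 2

Total 30204; standard divisor 30204/44 ≈ 686.455.
Standard quotas: Arden 11.9746, Carrow 6.9764, Eskel 7.2051, Brisco 3.2937, Galen 8.6706, Harke 3.6404, Farrow 2.2390.
Lower quotas: Arden 11, Carrow 6, Eskel 7, Brisco 3, Galen 8, Harke 3, Farrow 2 (sum 40, leaving 4 seats).
Remainders in descending order: Carrow 0.9764, Arden 0.9746, Galen 0.6706, Harke 0.6404, Brisco 0.2937, Farrow 0.2390, Eskel 0.2051.
The surplus seats go to Carrow, Arden, Galen, Harke.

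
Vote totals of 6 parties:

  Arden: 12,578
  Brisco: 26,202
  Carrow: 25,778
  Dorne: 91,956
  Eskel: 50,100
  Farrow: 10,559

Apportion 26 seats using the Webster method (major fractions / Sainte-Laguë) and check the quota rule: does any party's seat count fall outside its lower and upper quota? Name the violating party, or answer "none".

none

Standard quotas: Arden 1.506, Brisco 3.137, Carrow 3.086, Dorne 11.009, Eskel 5.998, Farrow 1.264.
Webster allocation: Arden 2, Brisco 3, Carrow 3, Dorne 11, Eskel 6, Farrow 1.
Every allocation lies between the lower and upper quota.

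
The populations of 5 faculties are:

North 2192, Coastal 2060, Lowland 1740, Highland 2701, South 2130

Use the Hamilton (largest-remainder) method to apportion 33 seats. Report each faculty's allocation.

North 7, Coastal 6, Lowland 5, Highland 8, South 7

The standard divisor is 10823/33 ≈ 327.97.
Standard quotas: North 6.684, Coastal 6.281, Lowland 5.305, Highland 8.236, South 6.495.
Lower quotas: North 6, Coastal 6, Lowland 5, Highland 8, South 6 (sum 31, leaving 2 seats).
Remainders in descending order: North 0.684, South 0.495, Lowland 0.305, Coastal 0.281, Highland 0.236.
The surplus seats go to North, South.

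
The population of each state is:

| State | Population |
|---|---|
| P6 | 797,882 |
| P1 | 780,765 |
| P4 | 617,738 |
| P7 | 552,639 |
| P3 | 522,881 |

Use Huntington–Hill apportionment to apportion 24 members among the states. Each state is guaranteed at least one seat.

P6 6, P1 6, P4 4, P7 4, P3 4

With divisor 140339: modified quotas P6 5.685, P1 5.563, P4 4.402, P7 3.938, P3 3.726.
Geometric-mean thresholds: P6 √(5·6)=5.477, P1 √(5·6)=5.477, P4 √(4·5)=4.472, P7 √(3·4)=3.464, P3 √(3·4)=3.464.
Each quota rounded against its threshold gives P6 6, P1 6, P4 4, P7 4, P3 4 (total 24).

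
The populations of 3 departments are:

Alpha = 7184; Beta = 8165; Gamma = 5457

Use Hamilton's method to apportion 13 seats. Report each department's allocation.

Total 20806; standard divisor 20806/13 ≈ 1600.462.
Standard quotas: Alpha 4.4887, Beta 5.1017, Gamma 3.4096.
Lower quotas: Alpha 4, Beta 5, Gamma 3 (sum 12, leaving 1 seat).
Remainders in descending order: Alpha 0.4887, Gamma 0.4096, Beta 0.1017.
The surplus seat goes to Alpha.

Alpha 5; Beta 5; Gamma 3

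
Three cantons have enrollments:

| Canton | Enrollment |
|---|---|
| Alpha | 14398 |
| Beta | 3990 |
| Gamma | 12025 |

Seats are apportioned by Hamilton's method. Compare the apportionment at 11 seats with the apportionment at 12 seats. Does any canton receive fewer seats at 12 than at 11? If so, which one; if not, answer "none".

Beta

At 11 seats: Alpha 5, Beta 2, Gamma 4.
At 12 seats: Alpha 6, Beta 1, Gamma 5.
Beta drops from 2 to 1.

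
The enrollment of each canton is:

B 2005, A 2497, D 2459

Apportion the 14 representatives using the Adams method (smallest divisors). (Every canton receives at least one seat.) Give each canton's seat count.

Standard divisor 6961/14 ≈ 497.214; standard quotas: B 4.032, A 5.022, D 4.946.
Rounding up gives 5, 6, 5 = 16 seats, so the divisor must be adjusted.
With modified divisor 600: modified quotas B 3.342, A 4.162, D 4.098.
Rounding up: B 4, A 5, D 5 (total 14).

B=4, A=5, D=5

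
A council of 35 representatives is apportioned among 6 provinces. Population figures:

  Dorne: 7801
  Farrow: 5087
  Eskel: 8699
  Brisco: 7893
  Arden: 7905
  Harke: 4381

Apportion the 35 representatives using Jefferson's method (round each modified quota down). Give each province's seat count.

Standard divisor 41766/35 ≈ 1193.314; standard quotas: Dorne 6.537, Farrow 4.263, Eskel 7.290, Brisco 6.614, Arden 6.624, Harke 3.671.
Rounding down gives 6, 4, 7, 6, 6, 3 = 32 seats, so the divisor must be adjusted.
With modified divisor 1105: modified quotas Dorne 7.060, Farrow 4.604, Eskel 7.872, Brisco 7.143, Arden 7.154, Harke 3.965.
Rounding down: Dorne 7, Farrow 4, Eskel 7, Brisco 7, Arden 7, Harke 3 (total 35).

Dorne=7; Farrow=4; Eskel=7; Brisco=7; Arden=7; Harke=3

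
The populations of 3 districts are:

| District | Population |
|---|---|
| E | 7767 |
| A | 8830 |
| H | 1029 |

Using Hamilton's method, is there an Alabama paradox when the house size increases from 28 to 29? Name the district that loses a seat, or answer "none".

none

At 28 seats: E 12, A 14, H 2.
At 29 seats: E 13, A 14, H 2.
No district's allocation decreased.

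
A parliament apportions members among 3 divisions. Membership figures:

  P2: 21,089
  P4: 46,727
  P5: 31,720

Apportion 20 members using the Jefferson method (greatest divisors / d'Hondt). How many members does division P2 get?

4

Standard divisor 99536/20 ≈ 4976.8; standard quotas: P2 4.237, P4 9.389, P5 6.374.
Rounding down gives 4, 9, 6 = 19 seats, so the divisor must be adjusted.
With modified divisor 4600: modified quotas P2 4.585, P4 10.158, P5 6.896.
Rounding down: P2 4, P4 10, P5 6 (total 20).
P2 receives 4.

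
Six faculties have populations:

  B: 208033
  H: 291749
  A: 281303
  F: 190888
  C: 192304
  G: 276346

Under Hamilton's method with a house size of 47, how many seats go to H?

10

Standard divisor: 1440623 ÷ 47 ≈ 30651.553.
Standard quotas: B 6.7870, H 9.5182, A 9.1774, F 6.2277, C 6.2739, G 9.0157.
Lower quotas: B 6, H 9, A 9, F 6, C 6, G 9 (sum 45, leaving 2 seats).
Remainders in descending order: B 0.7870, H 0.5182, C 0.2739, F 0.2277, A 0.1774, G 0.0157.
Largest remainders: B, H receive the extra seats.
H receives 10.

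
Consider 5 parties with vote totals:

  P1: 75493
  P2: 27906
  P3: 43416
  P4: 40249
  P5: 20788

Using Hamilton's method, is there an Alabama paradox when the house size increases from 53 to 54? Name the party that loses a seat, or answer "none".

At 53 seats: P1 19, P2 7, P3 11, P4 10, P5 6.
At 54 seats: P1 20, P2 7, P3 11, P4 11, P5 5.
P5 drops from 6 to 5.

P5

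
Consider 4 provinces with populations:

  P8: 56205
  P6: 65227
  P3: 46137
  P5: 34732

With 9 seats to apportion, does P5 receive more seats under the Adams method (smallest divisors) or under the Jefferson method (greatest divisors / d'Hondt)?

Adams

Adams: P8 2, P6 3, P3 2, P5 2.
Jefferson: P8 3, P6 3, P3 2, P5 1.
P5 gets 2 under Adams and 1 under Jefferson.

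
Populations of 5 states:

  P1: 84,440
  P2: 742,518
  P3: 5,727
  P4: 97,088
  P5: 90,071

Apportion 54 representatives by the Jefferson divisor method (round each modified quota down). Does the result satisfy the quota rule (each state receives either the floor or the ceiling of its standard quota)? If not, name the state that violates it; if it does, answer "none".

Standard quotas: P1 4.471, P2 39.316, P3 0.303, P4 5.141, P5 4.769.
Jefferson allocation: P1 4, P2 41, P3 0, P4 5, P5 4.
P2 has quota 39.316 (lower 39, upper 40) but receives 41 — outside the quota interval.

P2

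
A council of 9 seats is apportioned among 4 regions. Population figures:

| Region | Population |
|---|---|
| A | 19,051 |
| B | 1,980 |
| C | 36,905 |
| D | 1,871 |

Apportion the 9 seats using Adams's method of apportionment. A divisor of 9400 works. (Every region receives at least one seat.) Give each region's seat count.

A 3, B 1, C 4, D 1

With modified divisor 9400: modified quotas A 2.027, B 0.211, C 3.926, D 0.199.
Rounding up: A 3, B 1, C 4, D 1 (total 9).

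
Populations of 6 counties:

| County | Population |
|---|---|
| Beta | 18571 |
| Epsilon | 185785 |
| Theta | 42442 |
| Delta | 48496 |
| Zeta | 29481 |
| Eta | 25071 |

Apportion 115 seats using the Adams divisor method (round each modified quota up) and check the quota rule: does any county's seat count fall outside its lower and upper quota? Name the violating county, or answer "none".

Epsilon

Standard quotas: Beta 6.105, Epsilon 61.071, Theta 13.951, Delta 15.941, Zeta 9.691, Eta 8.241.
Adams allocation: Beta 6, Epsilon 60, Theta 14, Delta 16, Zeta 10, Eta 9.
Epsilon has quota 61.071 (lower 61, upper 62) but receives 60 — outside the quota interval.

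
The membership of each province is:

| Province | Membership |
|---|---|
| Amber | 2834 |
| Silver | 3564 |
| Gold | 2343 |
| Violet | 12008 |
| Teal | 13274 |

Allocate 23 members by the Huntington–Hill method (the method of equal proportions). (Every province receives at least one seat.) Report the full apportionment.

Amber: 2, Silver: 2, Gold: 2, Violet: 8, Teal: 9

With divisor 1510: modified quotas Amber 1.877, Silver 2.360, Gold 1.552, Violet 7.952, Teal 8.791.
Geometric-mean thresholds: Amber √(1·2)=1.414, Silver √(2·3)=2.449, Gold √(1·2)=1.414, Violet √(7·8)=7.483, Teal √(8·9)=8.485.
Each quota rounded against its threshold gives Amber 2, Silver 2, Gold 2, Violet 8, Teal 9 (total 23).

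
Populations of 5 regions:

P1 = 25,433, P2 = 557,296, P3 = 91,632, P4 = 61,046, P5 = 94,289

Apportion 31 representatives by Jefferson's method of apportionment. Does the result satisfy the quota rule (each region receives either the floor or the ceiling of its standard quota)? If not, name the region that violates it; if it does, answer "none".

Standard quotas: P1 0.950, P2 20.822, P3 3.424, P4 2.281, P5 3.523.
Jefferson allocation: P1 1, P2 22, P3 3, P4 2, P5 3.
P2 has quota 20.822 (lower 20, upper 21) but receives 22 — outside the quota interval.

P2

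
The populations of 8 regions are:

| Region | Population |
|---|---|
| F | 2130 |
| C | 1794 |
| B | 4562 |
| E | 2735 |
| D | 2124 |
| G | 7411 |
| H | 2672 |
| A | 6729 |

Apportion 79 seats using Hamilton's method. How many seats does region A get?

The standard divisor is 30157/79 ≈ 381.734.
Standard quotas: F 5.5798, C 4.6996, B 11.9507, E 7.1647, D 5.5641, G 19.4140, H 6.9996, A 17.6274.
Lower quotas: F 5, C 4, B 11, E 7, D 5, G 19, H 6, A 17 (sum 74, leaving 5 seats).
Remainders in descending order: H 0.9996, B 0.9507, C 0.6996, A 0.6274, F 0.5798, D 0.5641, G 0.4140, E 0.1647.
The surplus seats go to H, B, C, A, F.
A receives 18.

18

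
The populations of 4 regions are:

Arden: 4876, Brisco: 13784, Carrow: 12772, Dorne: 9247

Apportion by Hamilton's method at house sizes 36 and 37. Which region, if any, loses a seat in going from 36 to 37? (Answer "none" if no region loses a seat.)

Arden

At 36 seats: Arden 5, Brisco 12, Carrow 11, Dorne 8.
At 37 seats: Arden 4, Brisco 13, Carrow 12, Dorne 8.
Arden drops from 5 to 4.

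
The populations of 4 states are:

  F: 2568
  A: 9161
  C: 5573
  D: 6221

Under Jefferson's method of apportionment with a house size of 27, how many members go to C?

6

Standard divisor 23523/27 ≈ 871.222; standard quotas: F 2.948, A 10.515, C 6.397, D 7.141.
Rounding down gives 2, 10, 6, 7 = 25 seats, so the divisor must be adjusted.
With modified divisor 800: modified quotas F 3.210, A 11.451, C 6.966, D 7.776.
Rounding down: F 3, A 11, C 6, D 7 (total 27).
C receives 6.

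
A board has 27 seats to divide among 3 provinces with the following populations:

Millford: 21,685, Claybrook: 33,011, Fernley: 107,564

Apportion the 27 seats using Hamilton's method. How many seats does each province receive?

Standard divisor: 162260 ÷ 27 ≈ 6009.63.
Standard quotas: Millford 3.6084, Claybrook 5.4930, Fernley 17.8986.
Lower quotas: Millford 3, Claybrook 5, Fernley 17 (sum 25, leaving 2 seats).
Remainders in descending order: Fernley 0.8986, Millford 0.6084, Claybrook 0.4930.
Largest remainders: Fernley, Millford receive the extra seats.

Millford 4, Claybrook 5, Fernley 18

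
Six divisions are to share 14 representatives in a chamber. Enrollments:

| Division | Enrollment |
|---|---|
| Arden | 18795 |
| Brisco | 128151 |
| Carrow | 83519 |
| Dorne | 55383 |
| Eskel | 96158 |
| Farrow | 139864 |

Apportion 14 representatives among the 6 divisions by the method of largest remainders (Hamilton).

The standard divisor is 521870/14 ≈ 37276.429.
Standard quotas: Arden 0.5042, Brisco 3.4379, Carrow 2.2405, Dorne 1.4857, Eskel 2.5796, Farrow 3.7521.
Lower quotas: Arden 0, Brisco 3, Carrow 2, Dorne 1, Eskel 2, Farrow 3 (sum 11, leaving 3 seats).
Remainders in descending order: Farrow 0.7521, Eskel 0.5796, Arden 0.5042, Dorne 0.4857, Brisco 0.4379, Carrow 0.2405.
Largest remainders: Farrow, Eskel, Arden receive the extra seats.

Arden=1, Brisco=3, Carrow=2, Dorne=1, Eskel=3, Farrow=4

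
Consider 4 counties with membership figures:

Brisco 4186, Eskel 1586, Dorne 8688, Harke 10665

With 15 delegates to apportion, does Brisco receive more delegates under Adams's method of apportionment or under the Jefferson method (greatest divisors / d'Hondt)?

Adams

Adams: Brisco 3, Eskel 1, Dorne 5, Harke 6.
Jefferson: Brisco 2, Eskel 1, Dorne 5, Harke 7.
Brisco gets 3 under Adams and 2 under Jefferson.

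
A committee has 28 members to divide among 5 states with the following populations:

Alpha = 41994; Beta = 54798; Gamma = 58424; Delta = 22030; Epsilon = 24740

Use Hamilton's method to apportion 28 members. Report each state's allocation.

The standard divisor is 201986/28 ≈ 7213.786.
Standard quotas: Alpha 5.8214, Beta 7.5963, Gamma 8.0989, Delta 3.0539, Epsilon 3.4295.
Lower quotas: Alpha 5, Beta 7, Gamma 8, Delta 3, Epsilon 3 (sum 26, leaving 2 seats).
Remainders in descending order: Alpha 0.8214, Beta 0.5963, Epsilon 0.4295, Gamma 0.0989, Delta 0.0539.
The surplus seats go to Alpha, Beta.

Alpha=6, Beta=8, Gamma=8, Delta=3, Epsilon=3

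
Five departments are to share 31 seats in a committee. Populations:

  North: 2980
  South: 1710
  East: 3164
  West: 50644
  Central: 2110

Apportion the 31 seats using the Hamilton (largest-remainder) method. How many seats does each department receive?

Total 60608; standard divisor 60608/31 ≈ 1955.097.
Standard quotas: North 1.5242, South 0.8746, East 1.6183, West 25.9036, Central 1.0792.
Lower quotas: North 1, South 0, East 1, West 25, Central 1 (sum 28, leaving 3 seats).
Remainders in descending order: West 0.9036, South 0.8746, East 0.6183, North 0.5242, Central 0.0792.
The surplus seats go to West, South, East.

North 1, South 1, East 2, West 26, Central 1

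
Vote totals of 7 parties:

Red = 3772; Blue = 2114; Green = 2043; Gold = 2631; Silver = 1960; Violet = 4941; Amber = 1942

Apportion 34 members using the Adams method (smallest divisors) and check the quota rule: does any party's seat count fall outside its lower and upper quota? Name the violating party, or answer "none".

none

Standard quotas: Red 6.610, Blue 3.704, Green 3.580, Gold 4.610, Silver 3.435, Violet 8.658, Amber 3.403.
Adams allocation: Red 6, Blue 4, Green 4, Gold 5, Silver 4, Violet 8, Amber 3.
Every allocation lies between the lower and upper quota.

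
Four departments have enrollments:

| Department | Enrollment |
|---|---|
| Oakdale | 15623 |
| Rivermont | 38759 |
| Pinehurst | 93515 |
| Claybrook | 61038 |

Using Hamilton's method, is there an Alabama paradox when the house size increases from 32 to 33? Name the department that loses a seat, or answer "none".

Oakdale

At 32 seats: Oakdale 3, Rivermont 6, Pinehurst 14, Claybrook 9.
At 33 seats: Oakdale 2, Rivermont 6, Pinehurst 15, Claybrook 10.
Oakdale drops from 3 to 2.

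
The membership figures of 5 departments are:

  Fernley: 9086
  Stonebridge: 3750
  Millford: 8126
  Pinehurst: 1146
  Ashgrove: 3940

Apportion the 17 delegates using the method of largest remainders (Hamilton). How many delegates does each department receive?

Fernley 6, Stonebridge 2, Millford 5, Pinehurst 1, Ashgrove 3

Standard divisor: 26048 ÷ 17 ≈ 1532.235.
Standard quotas: Fernley 5.9299, Stonebridge 2.4474, Millford 5.3034, Pinehurst 0.7479, Ashgrove 2.5714.
Lower quotas: Fernley 5, Stonebridge 2, Millford 5, Pinehurst 0, Ashgrove 2 (sum 14, leaving 3 seats).
Remainders in descending order: Fernley 0.9299, Pinehurst 0.7479, Ashgrove 0.5714, Stonebridge 0.4474, Millford 0.3034.
Largest remainders: Fernley, Pinehurst, Ashgrove receive the extra seats.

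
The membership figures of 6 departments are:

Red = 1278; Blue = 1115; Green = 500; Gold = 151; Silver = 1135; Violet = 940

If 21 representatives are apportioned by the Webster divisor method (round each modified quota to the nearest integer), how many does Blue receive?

4

Standard divisor 5119/21 ≈ 243.762; standard quotas: Red 5.243, Blue 4.574, Green 2.051, Gold 0.619, Silver 4.656, Violet 3.856.
Rounding to the nearest integer gives 5, 5, 2, 1, 5, 4 = 22 seats, so the divisor must be adjusted.
With modified divisor 250: modified quotas Red 5.112, Blue 4.460, Green 2.000, Gold 0.604, Silver 4.540, Violet 3.760.
Rounding to the nearest integer: Red 5, Blue 4, Green 2, Gold 1, Silver 5, Violet 4 (total 21).
Blue receives 4.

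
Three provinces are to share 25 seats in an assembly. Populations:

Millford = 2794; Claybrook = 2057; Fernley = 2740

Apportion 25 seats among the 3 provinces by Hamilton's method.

The standard divisor is 7591/25 ≈ 303.64.
Standard quotas: Millford 9.202, Claybrook 6.774, Fernley 9.024.
Lower quotas: Millford 9, Claybrook 6, Fernley 9 (sum 24, leaving 1 seat).
Remainders in descending order: Claybrook 0.774, Millford 0.202, Fernley 0.024.
The surplus seat goes to Claybrook.

Millford=9; Claybrook=7; Fernley=9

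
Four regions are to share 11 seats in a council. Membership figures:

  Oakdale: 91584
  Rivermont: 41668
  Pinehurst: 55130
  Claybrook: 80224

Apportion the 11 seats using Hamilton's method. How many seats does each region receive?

Total 268606; standard divisor 268606/11 ≈ 24418.727.
Standard quotas: Oakdale 3.7506, Rivermont 1.7064, Pinehurst 2.2577, Claybrook 3.2853.
Lower quotas: Oakdale 3, Rivermont 1, Pinehurst 2, Claybrook 3 (sum 9, leaving 2 seats).
Remainders in descending order: Oakdale 0.7506, Rivermont 0.7064, Claybrook 0.2853, Pinehurst 0.2577.
The surplus seats go to Oakdale, Rivermont.

Oakdale 4, Rivermont 2, Pinehurst 2, Claybrook 3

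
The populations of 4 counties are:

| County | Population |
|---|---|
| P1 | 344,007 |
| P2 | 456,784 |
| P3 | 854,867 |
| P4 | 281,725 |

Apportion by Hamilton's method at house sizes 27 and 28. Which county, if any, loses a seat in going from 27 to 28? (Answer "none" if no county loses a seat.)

none

At 27 seats: P1 5, P2 6, P3 12, P4 4.
At 28 seats: P1 5, P2 7, P3 12, P4 4.
No county's allocation decreased.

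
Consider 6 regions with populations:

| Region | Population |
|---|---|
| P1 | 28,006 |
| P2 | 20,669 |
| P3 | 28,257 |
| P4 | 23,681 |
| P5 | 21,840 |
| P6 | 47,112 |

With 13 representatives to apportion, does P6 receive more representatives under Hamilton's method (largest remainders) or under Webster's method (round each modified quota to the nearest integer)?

Hamilton

Hamilton: P1 2, P2 1, P3 2, P4 2, P5 2, P6 4.
Webster: P1 2, P2 2, P3 2, P4 2, P5 2, P6 3.
P6 gets 4 under Hamilton and 3 under Webster.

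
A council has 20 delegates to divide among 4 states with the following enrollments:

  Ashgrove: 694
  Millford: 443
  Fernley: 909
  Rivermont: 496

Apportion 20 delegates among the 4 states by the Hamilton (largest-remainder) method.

Total 2542; standard divisor 2542/20 ≈ 127.1.
Standard quotas: Ashgrove 5.460, Millford 3.485, Fernley 7.152, Rivermont 3.902.
Lower quotas: Ashgrove 5, Millford 3, Fernley 7, Rivermont 3 (sum 18, leaving 2 seats).
Remainders in descending order: Rivermont 0.902, Millford 0.485, Ashgrove 0.460, Fernley 0.152.
The surplus seats go to Rivermont, Millford.

Ashgrove=5, Millford=4, Fernley=7, Rivermont=4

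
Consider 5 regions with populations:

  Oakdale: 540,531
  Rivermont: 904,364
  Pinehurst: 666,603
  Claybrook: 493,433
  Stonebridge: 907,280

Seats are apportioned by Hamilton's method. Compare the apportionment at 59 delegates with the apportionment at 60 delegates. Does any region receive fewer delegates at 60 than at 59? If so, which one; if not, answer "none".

Claybrook

At 59 seats: Oakdale 9, Rivermont 15, Pinehurst 11, Claybrook 9, Stonebridge 15.
At 60 seats: Oakdale 9, Rivermont 16, Pinehurst 11, Claybrook 8, Stonebridge 16.
Claybrook drops from 9 to 8.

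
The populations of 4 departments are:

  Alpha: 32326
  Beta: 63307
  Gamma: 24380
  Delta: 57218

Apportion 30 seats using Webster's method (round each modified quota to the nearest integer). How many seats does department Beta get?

11

Standard divisor 177231/30 ≈ 5907.7; standard quotas: Alpha 5.472, Beta 10.716, Gamma 4.127, Delta 9.685.
Rounding to the nearest integer gives Alpha 5, Beta 11, Gamma 4, Delta 10 — total 30, matching the house size, so no adjustment is needed.
Beta receives 11.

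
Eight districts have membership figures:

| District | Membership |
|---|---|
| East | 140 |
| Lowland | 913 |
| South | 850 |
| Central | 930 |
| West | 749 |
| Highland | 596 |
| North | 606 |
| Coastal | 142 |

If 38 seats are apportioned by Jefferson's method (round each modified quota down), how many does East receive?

1

Standard divisor 4926/38 ≈ 129.632; standard quotas: East 1.080, Lowland 7.043, South 6.557, Central 7.174, West 5.778, Highland 4.598, North 4.675, Coastal 1.095.
Rounding down gives 1, 7, 6, 7, 5, 4, 4, 1 = 35 seats, so the divisor must be adjusted.
With modified divisor 120: modified quotas East 1.167, Lowland 7.608, South 7.083, Central 7.750, West 6.242, Highland 4.967, North 5.050, Coastal 1.183.
Rounding down: East 1, Lowland 7, South 7, Central 7, West 6, Highland 4, North 5, Coastal 1 (total 38).
East receives 1.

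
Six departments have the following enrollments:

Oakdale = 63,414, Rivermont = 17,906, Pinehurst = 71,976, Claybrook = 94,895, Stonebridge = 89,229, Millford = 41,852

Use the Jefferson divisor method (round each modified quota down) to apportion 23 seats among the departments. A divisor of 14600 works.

Oakdale 4, Rivermont 1, Pinehurst 4, Claybrook 6, Stonebridge 6, Millford 2

With modified divisor 14600: modified quotas Oakdale 4.343, Rivermont 1.226, Pinehurst 4.930, Claybrook 6.500, Stonebridge 6.112, Millford 2.867.
Rounding down: Oakdale 4, Rivermont 1, Pinehurst 4, Claybrook 6, Stonebridge 6, Millford 2 (total 23).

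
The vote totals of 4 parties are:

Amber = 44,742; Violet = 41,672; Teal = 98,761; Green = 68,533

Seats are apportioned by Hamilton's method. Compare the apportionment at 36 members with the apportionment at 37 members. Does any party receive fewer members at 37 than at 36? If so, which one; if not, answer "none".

At 36 seats: Amber 6, Violet 6, Teal 14, Green 10.
At 37 seats: Amber 7, Violet 6, Teal 14, Green 10.
No party's allocation decreased.

none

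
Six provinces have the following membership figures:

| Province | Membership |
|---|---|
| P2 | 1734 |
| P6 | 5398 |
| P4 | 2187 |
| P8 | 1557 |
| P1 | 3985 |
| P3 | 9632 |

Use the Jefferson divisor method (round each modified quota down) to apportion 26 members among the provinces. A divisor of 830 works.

With modified divisor 830: modified quotas P2 2.089, P6 6.504, P4 2.635, P8 1.876, P1 4.801, P3 11.605.
Rounding down: P2 2, P6 6, P4 2, P8 1, P1 4, P3 11 (total 26).

P2=2, P6=6, P4=2, P8=1, P1=4, P3=11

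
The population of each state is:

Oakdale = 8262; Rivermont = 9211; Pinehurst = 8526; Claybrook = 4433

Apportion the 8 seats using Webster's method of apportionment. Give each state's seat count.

Oakdale=2; Rivermont=3; Pinehurst=2; Claybrook=1

Standard divisor 30432/8 ≈ 3804; standard quotas: Oakdale 2.172, Rivermont 2.421, Pinehurst 2.241, Claybrook 1.165.
Rounding to the nearest integer gives 2, 2, 2, 1 = 7 seats, so the divisor must be adjusted.
With modified divisor 3500: modified quotas Oakdale 2.361, Rivermont 2.632, Pinehurst 2.436, Claybrook 1.267.
Rounding to the nearest integer: Oakdale 2, Rivermont 3, Pinehurst 2, Claybrook 1 (total 8).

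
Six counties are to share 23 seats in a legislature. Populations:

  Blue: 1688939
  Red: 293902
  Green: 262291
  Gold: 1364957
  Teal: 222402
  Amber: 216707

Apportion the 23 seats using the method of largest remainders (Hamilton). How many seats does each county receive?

Blue 10, Red 2, Green 1, Gold 8, Teal 1, Amber 1

The standard divisor is 4049198/23 ≈ 176052.087.
Standard quotas: Blue 9.5934, Red 1.6694, Green 1.4898, Gold 7.7531, Teal 1.2633, Amber 1.2309.
Lower quotas: Blue 9, Red 1, Green 1, Gold 7, Teal 1, Amber 1 (sum 20, leaving 3 seats).
Remainders in descending order: Gold 0.7531, Red 0.6694, Blue 0.5934, Green 0.4898, Teal 0.2633, Amber 0.2309.
Largest remainders: Gold, Red, Blue receive the extra seats.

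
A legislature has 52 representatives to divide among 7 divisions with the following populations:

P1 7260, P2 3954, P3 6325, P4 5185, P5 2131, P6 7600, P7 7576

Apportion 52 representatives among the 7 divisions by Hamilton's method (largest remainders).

The standard divisor is 40031/52 ≈ 769.827.
Standard quotas: P1 9.4307, P2 5.1362, P3 8.2161, P4 6.7353, P5 2.7682, P6 9.8723, P7 9.8412.
Lower quotas: P1 9, P2 5, P3 8, P4 6, P5 2, P6 9, P7 9 (sum 48, leaving 4 seats).
Remainders in descending order: P6 0.8723, P7 0.8412, P5 0.7682, P4 0.7353, P1 0.4307, P3 0.2161, P2 0.1362.
Largest remainders: P6, P7, P5, P4 receive the extra seats.

P1: 9; P2: 5; P3: 8; P4: 7; P5: 3; P6: 10; P7: 10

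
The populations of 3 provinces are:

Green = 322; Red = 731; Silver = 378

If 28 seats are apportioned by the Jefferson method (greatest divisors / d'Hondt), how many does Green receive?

Standard divisor 1431/28 ≈ 51.107; standard quotas: Green 6.300, Red 14.303, Silver 7.396.
Rounding down gives 6, 14, 7 = 27 seats, so the divisor must be adjusted.
With modified divisor 48: modified quotas Green 6.708, Red 15.229, Silver 7.875.
Rounding down: Green 6, Red 15, Silver 7 (total 28).
Green receives 6.

6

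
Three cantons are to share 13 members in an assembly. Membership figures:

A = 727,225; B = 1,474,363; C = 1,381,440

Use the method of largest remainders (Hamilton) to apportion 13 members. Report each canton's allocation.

Standard divisor: 3583028 ÷ 13 ≈ 275617.538.
Standard quotas: A 2.6385, B 5.3493, C 5.0122.
Lower quotas: A 2, B 5, C 5 (sum 12, leaving 1 seat).
Remainders in descending order: A 0.6385, B 0.3493, C 0.0122.
Largest remainder: A receives the extra seat.

A 3; B 5; C 5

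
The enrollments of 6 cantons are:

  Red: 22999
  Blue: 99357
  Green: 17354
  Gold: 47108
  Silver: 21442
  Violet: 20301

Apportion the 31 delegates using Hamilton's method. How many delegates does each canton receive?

The standard divisor is 228561/31 ≈ 7372.935.
Standard quotas: Red 3.1194, Blue 13.4759, Green 2.3537, Gold 6.3893, Silver 2.9082, Violet 2.7534.
Lower quotas: Red 3, Blue 13, Green 2, Gold 6, Silver 2, Violet 2 (sum 28, leaving 3 seats).
Remainders in descending order: Silver 0.9082, Violet 0.7534, Blue 0.4759, Gold 0.3893, Green 0.3537, Red 0.1194.
The surplus seats go to Silver, Violet, Blue.

Red 3, Blue 14, Green 2, Gold 6, Silver 3, Violet 3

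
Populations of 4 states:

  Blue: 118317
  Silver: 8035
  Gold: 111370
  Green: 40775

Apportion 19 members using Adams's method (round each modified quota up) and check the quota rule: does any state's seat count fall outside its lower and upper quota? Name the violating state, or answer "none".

Standard quotas: Blue 8.072, Silver 0.548, Gold 7.598, Green 2.782.
Adams allocation: Blue 8, Silver 1, Gold 7, Green 3.
Every allocation lies between the lower and upper quota.

none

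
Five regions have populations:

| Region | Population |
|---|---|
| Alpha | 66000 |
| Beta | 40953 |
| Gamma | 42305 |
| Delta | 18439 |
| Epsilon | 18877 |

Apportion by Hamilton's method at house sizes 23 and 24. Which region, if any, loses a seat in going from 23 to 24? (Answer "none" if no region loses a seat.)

At 23 seats: Alpha 8, Beta 5, Gamma 5, Delta 2, Epsilon 3.
At 24 seats: Alpha 9, Beta 5, Gamma 6, Delta 2, Epsilon 2.
Epsilon drops from 3 to 2.

Epsilon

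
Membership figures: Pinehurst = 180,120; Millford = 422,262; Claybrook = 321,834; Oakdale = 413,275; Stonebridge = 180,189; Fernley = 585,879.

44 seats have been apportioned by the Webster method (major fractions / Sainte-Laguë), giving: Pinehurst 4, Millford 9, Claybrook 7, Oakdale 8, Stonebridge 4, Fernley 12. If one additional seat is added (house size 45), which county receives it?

Priority for the next seat is population ÷ (current seats + 0.5).
Priorities: Pinehurst 40026.667, Millford 44448.632, Claybrook 42911.200, Oakdale 48620.588, Stonebridge 40042.000, Fernley 46870.320.
Highest priority: Oakdale.

Oakdale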